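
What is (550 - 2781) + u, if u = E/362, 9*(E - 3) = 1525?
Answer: -3633523/1629 ≈ -2230.5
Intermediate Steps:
E = 1552/9 (E = 3 + (⅑)*1525 = 3 + 1525/9 = 1552/9 ≈ 172.44)
u = 776/1629 (u = (1552/9)/362 = (1552/9)*(1/362) = 776/1629 ≈ 0.47637)
(550 - 2781) + u = (550 - 2781) + 776/1629 = -2231 + 776/1629 = -3633523/1629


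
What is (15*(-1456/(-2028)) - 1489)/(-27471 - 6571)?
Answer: 19217/442546 ≈ 0.043424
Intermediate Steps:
(15*(-1456/(-2028)) - 1489)/(-27471 - 6571) = (15*(-1456*(-1/2028)) - 1489)/(-34042) = (15*(28/39) - 1489)*(-1/34042) = (140/13 - 1489)*(-1/34042) = -19217/13*(-1/34042) = 19217/442546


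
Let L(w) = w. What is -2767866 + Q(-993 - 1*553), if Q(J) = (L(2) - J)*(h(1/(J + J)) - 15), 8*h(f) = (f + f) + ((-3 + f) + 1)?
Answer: -17262470193/6184 ≈ -2.7915e+6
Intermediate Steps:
h(f) = -1/4 + 3*f/8 (h(f) = ((f + f) + ((-3 + f) + 1))/8 = (2*f + (-2 + f))/8 = (-2 + 3*f)/8 = -1/4 + 3*f/8)
Q(J) = (2 - J)*(-61/4 + 3/(16*J)) (Q(J) = (2 - J)*((-1/4 + 3/(8*(J + J))) - 15) = (2 - J)*((-1/4 + 3/(8*((2*J)))) - 15) = (2 - J)*((-1/4 + 3*(1/(2*J))/8) - 15) = (2 - J)*((-1/4 + 3/(16*J)) - 15) = (2 - J)*(-61/4 + 3/(16*J)))
-2767866 + Q(-993 - 1*553) = -2767866 + (6 - 491*(-993 - 1*553) + 244*(-993 - 1*553)**2)/(16*(-993 - 1*553)) = -2767866 + (6 - 491*(-993 - 553) + 244*(-993 - 553)**2)/(16*(-993 - 553)) = -2767866 + (1/16)*(6 - 491*(-1546) + 244*(-1546)**2)/(-1546) = -2767866 + (1/16)*(-1/1546)*(6 + 759086 + 244*2390116) = -2767866 + (1/16)*(-1/1546)*(6 + 759086 + 583188304) = -2767866 + (1/16)*(-1/1546)*583947396 = -2767866 - 145986849/6184 = -17262470193/6184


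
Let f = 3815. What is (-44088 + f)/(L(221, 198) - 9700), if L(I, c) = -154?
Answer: 40273/9854 ≈ 4.0870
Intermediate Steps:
(-44088 + f)/(L(221, 198) - 9700) = (-44088 + 3815)/(-154 - 9700) = -40273/(-9854) = -40273*(-1/9854) = 40273/9854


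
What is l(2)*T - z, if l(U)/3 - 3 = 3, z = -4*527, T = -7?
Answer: 1982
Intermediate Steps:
z = -2108
l(U) = 18 (l(U) = 9 + 3*3 = 9 + 9 = 18)
l(2)*T - z = 18*(-7) - 1*(-2108) = -126 + 2108 = 1982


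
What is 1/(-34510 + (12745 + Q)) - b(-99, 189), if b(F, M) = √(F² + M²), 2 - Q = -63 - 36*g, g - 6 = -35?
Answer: -1/22744 - 9*√562 ≈ -213.36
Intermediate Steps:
g = -29 (g = 6 - 35 = -29)
Q = -979 (Q = 2 - (-63 - 36*(-29)) = 2 - (-63 + 1044) = 2 - 1*981 = 2 - 981 = -979)
1/(-34510 + (12745 + Q)) - b(-99, 189) = 1/(-34510 + (12745 - 979)) - √((-99)² + 189²) = 1/(-34510 + 11766) - √(9801 + 35721) = 1/(-22744) - √45522 = -1/22744 - 9*√562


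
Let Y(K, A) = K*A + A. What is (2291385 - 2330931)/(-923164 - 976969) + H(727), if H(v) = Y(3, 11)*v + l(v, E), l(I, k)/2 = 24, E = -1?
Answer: 60872700334/1900133 ≈ 32036.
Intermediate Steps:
l(I, k) = 48 (l(I, k) = 2*24 = 48)
Y(K, A) = A + A*K (Y(K, A) = A*K + A = A + A*K)
H(v) = 48 + 44*v (H(v) = (11*(1 + 3))*v + 48 = (11*4)*v + 48 = 44*v + 48 = 48 + 44*v)
(2291385 - 2330931)/(-923164 - 976969) + H(727) = (2291385 - 2330931)/(-923164 - 976969) + (48 + 44*727) = -39546/(-1900133) + (48 + 31988) = -39546*(-1/1900133) + 32036 = 39546/1900133 + 32036 = 60872700334/1900133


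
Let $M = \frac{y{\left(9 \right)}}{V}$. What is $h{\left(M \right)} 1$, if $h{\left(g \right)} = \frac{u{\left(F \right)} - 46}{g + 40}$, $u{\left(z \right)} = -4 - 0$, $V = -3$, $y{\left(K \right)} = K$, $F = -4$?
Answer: $- \frac{50}{37} \approx -1.3514$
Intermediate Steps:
$M = -3$ ($M = \frac{9}{-3} = 9 \left(- \frac{1}{3}\right) = -3$)
$u{\left(z \right)} = -4$ ($u{\left(z \right)} = -4 + 0 = -4$)
$h{\left(g \right)} = - \frac{50}{40 + g}$ ($h{\left(g \right)} = \frac{-4 - 46}{g + 40} = - \frac{50}{40 + g}$)
$h{\left(M \right)} 1 = - \frac{50}{40 - 3} \cdot 1 = - \frac{50}{37} \cdot 1 = \left(-50\right) \frac{1}{37} \cdot 1 = \left(- \frac{50}{37}\right) 1 = - \frac{50}{37}$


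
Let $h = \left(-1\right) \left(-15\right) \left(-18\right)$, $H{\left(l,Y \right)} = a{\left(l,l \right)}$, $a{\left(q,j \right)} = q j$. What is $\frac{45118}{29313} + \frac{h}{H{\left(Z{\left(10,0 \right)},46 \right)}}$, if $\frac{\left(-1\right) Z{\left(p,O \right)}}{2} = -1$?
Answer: $- \frac{3867019}{58626} \approx -65.961$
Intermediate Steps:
$Z{\left(p,O \right)} = 2$ ($Z{\left(p,O \right)} = \left(-2\right) \left(-1\right) = 2$)
$a{\left(q,j \right)} = j q$
$H{\left(l,Y \right)} = l^{2}$ ($H{\left(l,Y \right)} = l l = l^{2}$)
$h = -270$ ($h = 15 \left(-18\right) = -270$)
$\frac{45118}{29313} + \frac{h}{H{\left(Z{\left(10,0 \right)},46 \right)}} = \frac{45118}{29313} - \frac{270}{2^{2}} = 45118 \cdot \frac{1}{29313} - \frac{270}{4} = \frac{45118}{29313} - \frac{135}{2} = - \frac{3867019}{58626}$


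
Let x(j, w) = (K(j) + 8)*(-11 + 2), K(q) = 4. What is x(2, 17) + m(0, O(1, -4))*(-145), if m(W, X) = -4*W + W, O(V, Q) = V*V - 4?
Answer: -108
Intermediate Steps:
O(V, Q) = -4 + V² (O(V, Q) = V² - 4 = -4 + V²)
m(W, X) = -3*W
x(j, w) = -108 (x(j, w) = (4 + 8)*(-11 + 2) = 12*(-9) = -108)
x(2, 17) + m(0, O(1, -4))*(-145) = -108 - 3*0*(-145) = -108 + 0*(-145) = -108 + 0 = -108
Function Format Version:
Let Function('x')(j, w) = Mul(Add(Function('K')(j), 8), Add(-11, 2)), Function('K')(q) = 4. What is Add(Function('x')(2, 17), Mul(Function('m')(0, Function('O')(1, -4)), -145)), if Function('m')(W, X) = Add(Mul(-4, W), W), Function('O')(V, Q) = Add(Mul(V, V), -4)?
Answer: -108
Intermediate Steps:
Function('O')(V, Q) = Add(-4, Pow(V, 2)) (Function('O')(V, Q) = Add(Pow(V, 2), -4) = Add(-4, Pow(V, 2)))
Function('m')(W, X) = Mul(-3, W)
Function('x')(j, w) = -108 (Function('x')(j, w) = Mul(Add(4, 8), Add(-11, 2)) = Mul(12, -9) = -108)
Add(Function('x')(2, 17), Mul(Function('m')(0, Function('O')(1, -4)), -145)) = Add(-108, Mul(Mul(-3, 0), -145)) = Add(-108, Mul(0, -145)) = Add(-108, 0) = -108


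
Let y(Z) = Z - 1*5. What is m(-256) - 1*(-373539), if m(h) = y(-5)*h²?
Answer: -281821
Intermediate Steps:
y(Z) = -5 + Z (y(Z) = Z - 5 = -5 + Z)
m(h) = -10*h² (m(h) = (-5 - 5)*h² = -10*h²)
m(-256) - 1*(-373539) = -10*(-256)² - 1*(-373539) = -10*65536 + 373539 = -655360 + 373539 = -281821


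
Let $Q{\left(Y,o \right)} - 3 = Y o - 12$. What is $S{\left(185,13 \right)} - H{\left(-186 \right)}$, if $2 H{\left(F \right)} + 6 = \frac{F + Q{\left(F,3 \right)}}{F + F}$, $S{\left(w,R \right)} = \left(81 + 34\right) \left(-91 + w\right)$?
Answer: $\frac{2681373}{248} \approx 10812.0$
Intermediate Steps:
$Q{\left(Y,o \right)} = -9 + Y o$ ($Q{\left(Y,o \right)} = 3 + \left(Y o - 12\right) = 3 + \left(-12 + Y o\right) = -9 + Y o$)
$S{\left(w,R \right)} = -10465 + 115 w$ ($S{\left(w,R \right)} = 115 \left(-91 + w\right) = -10465 + 115 w$)
$H{\left(F \right)} = -3 + \frac{-9 + 4 F}{4 F}$ ($H{\left(F \right)} = -3 + \frac{\left(F + \left(-9 + F 3\right)\right) \frac{1}{F + F}}{2} = -3 + \frac{\left(F + \left(-9 + 3 F\right)\right) \frac{1}{2 F}}{2} = -3 + \frac{\left(-9 + 4 F\right) \frac{1}{2 F}}{2} = -3 + \frac{\frac{1}{2} \frac{1}{F} \left(-9 + 4 F\right)}{2} = -3 + \frac{-9 + 4 F}{4 F}$)
$S{\left(185,13 \right)} - H{\left(-186 \right)} = \left(-10465 + 115 \cdot 185\right) - \left(-2 - \frac{9}{4 \left(-186\right)}\right) = \left(-10465 + 21275\right) - \left(-2 - - \frac{3}{248}\right) = 10810 - \left(-2 + \frac{3}{248}\right) = 10810 - - \frac{493}{248} = 10810 + \frac{493}{248} = \frac{2681373}{248}$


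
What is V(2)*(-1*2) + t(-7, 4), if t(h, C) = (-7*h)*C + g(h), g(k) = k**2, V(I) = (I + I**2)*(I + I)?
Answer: 197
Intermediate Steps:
V(I) = 2*I*(I + I**2) (V(I) = (I + I**2)*(2*I) = 2*I*(I + I**2))
t(h, C) = h**2 - 7*C*h (t(h, C) = (-7*h)*C + h**2 = -7*C*h + h**2 = h**2 - 7*C*h)
V(2)*(-1*2) + t(-7, 4) = (2*2**2*(1 + 2))*(-1*2) - 7*(-7 - 7*4) = (2*4*3)*(-2) - 7*(-7 - 28) = 24*(-2) - 7*(-35) = -48 + 245 = 197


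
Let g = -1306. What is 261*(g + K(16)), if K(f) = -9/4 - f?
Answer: -1382517/4 ≈ -3.4563e+5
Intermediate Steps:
K(f) = -9/4 - f (K(f) = -9*1/4 - f = -9/4 - f)
261*(g + K(16)) = 261*(-1306 + (-9/4 - 1*16)) = 261*(-1306 + (-9/4 - 16)) = 261*(-1306 - 73/4) = 261*(-5297/4) = -1382517/4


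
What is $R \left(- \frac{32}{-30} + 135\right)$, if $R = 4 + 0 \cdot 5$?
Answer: $\frac{8164}{15} \approx 544.27$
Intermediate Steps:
$R = 4$ ($R = 4 + 0 = 4$)
$R \left(- \frac{32}{-30} + 135\right) = 4 \left(- \frac{32}{-30} + 135\right) = 4 \left(\left(-32\right) \left(- \frac{1}{30}\right) + 135\right) = 4 \left(\frac{16}{15} + 135\right) = 4 \cdot \frac{2041}{15} = \frac{8164}{15}$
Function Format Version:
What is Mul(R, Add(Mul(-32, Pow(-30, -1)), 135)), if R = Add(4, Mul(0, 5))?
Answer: Rational(8164, 15) ≈ 544.27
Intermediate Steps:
R = 4 (R = Add(4, 0) = 4)
Mul(R, Add(Mul(-32, Pow(-30, -1)), 135)) = Mul(4, Add(Mul(-32, Pow(-30, -1)), 135)) = Mul(4, Add(Mul(-32, Rational(-1, 30)), 135)) = Mul(4, Add(Rational(16, 15), 135)) = Mul(4, Rational(2041, 15)) = Rational(8164, 15)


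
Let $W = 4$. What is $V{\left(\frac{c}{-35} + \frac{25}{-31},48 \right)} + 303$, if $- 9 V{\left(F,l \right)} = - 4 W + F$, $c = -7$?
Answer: $\frac{47251}{155} \approx 304.85$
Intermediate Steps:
$V{\left(F,l \right)} = \frac{16}{9} - \frac{F}{9}$ ($V{\left(F,l \right)} = - \frac{\left(-4\right) 4 + F}{9} = - \frac{-16 + F}{9} = \frac{16}{9} - \frac{F}{9}$)
$V{\left(\frac{c}{-35} + \frac{25}{-31},48 \right)} + 303 = \left(\frac{16}{9} - \frac{- \frac{7}{-35} + \frac{25}{-31}}{9}\right) + 303 = \left(\frac{16}{9} - \frac{\left(-7\right) \left(- \frac{1}{35}\right) + 25 \left(- \frac{1}{31}\right)}{9}\right) + 303 = \left(\frac{16}{9} - \frac{\frac{1}{5} - \frac{25}{31}}{9}\right) + 303 = \left(\frac{16}{9} - - \frac{94}{1395}\right) + 303 = \left(\frac{16}{9} + \frac{94}{1395}\right) + 303 = \frac{286}{155} + 303 = \frac{47251}{155}$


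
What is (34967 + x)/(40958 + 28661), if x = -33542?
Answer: 1425/69619 ≈ 0.020469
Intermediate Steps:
(34967 + x)/(40958 + 28661) = (34967 - 33542)/(40958 + 28661) = 1425/69619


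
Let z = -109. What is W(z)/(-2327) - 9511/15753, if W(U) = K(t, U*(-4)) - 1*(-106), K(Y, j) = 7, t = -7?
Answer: -23912186/36657231 ≈ -0.65232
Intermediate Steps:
W(U) = 113 (W(U) = 7 - 1*(-106) = 7 + 106 = 113)
W(z)/(-2327) - 9511/15753 = 113/(-2327) - 9511/15753 = 113*(-1/2327) - 9511*1/15753 = -113/2327 - 9511/15753 = -23912186/36657231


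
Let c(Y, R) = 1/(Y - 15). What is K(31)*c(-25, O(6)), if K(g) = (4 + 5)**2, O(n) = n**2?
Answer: -81/40 ≈ -2.0250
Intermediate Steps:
K(g) = 81 (K(g) = 9**2 = 81)
c(Y, R) = 1/(-15 + Y)
K(31)*c(-25, O(6)) = 81/(-15 - 25) = 81/(-40) = 81*(-1/40) = -81/40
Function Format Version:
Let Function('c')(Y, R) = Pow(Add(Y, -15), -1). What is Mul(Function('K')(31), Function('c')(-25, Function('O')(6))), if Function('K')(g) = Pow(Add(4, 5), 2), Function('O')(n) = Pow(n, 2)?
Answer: Rational(-81, 40) ≈ -2.0250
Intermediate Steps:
Function('K')(g) = 81 (Function('K')(g) = Pow(9, 2) = 81)
Function('c')(Y, R) = Pow(Add(-15, Y), -1)
Mul(Function('K')(31), Function('c')(-25, Function('O')(6))) = Mul(81, Pow(Add(-15, -25), -1)) = Mul(81, Pow(-40, -1)) = Mul(81, Rational(-1, 40)) = Rational(-81, 40)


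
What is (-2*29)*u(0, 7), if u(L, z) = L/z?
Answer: 0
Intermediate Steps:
(-2*29)*u(0, 7) = (-2*29)*(0/7) = -0/7 = -58*0 = 0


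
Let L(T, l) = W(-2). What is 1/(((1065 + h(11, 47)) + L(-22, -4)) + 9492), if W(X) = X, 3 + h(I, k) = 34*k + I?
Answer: 1/12161 ≈ 8.2230e-5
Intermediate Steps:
h(I, k) = -3 + I + 34*k (h(I, k) = -3 + (34*k + I) = -3 + (I + 34*k) = -3 + I + 34*k)
L(T, l) = -2
1/(((1065 + h(11, 47)) + L(-22, -4)) + 9492) = 1/(((1065 + (-3 + 11 + 34*47)) - 2) + 9492) = 1/(((1065 + (-3 + 11 + 1598)) - 2) + 9492) = 1/(((1065 + 1606) - 2) + 9492) = 1/((2671 - 2) + 9492) = 1/(2669 + 9492) = 1/12161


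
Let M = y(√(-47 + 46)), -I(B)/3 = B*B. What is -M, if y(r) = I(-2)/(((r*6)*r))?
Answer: -2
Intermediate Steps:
I(B) = -3*B² (I(B) = -3*B*B = -3*B²)
y(r) = -2/r² (y(r) = (-3*(-2)²)/(((r*6)*r)) = (-3*4)/(((6*r)*r)) = -12*1/(6*r²) = -2/r²)
M = 2 (M = -2/(-47 + 46) = -2/(√(-1))² = -2/I² = -2*(-1) = 2)
-M = -1*2 = -2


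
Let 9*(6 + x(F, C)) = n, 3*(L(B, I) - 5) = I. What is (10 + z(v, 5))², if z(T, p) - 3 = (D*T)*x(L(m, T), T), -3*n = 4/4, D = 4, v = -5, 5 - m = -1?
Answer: 13039321/729 ≈ 17887.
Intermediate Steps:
m = 6 (m = 5 - 1*(-1) = 5 + 1 = 6)
L(B, I) = 5 + I/3
n = -⅓ (n = -4/(3*4) = -⅓*1 = -⅓ ≈ -0.33333)
x(F, C) = -163/27 (x(F, C) = -6 + (⅑)*(-⅓) = -6 - 1/27 = -163/27)
z(T, p) = 3 - 652*T/27 (z(T, p) = 3 + (4*T)*(-163/27) = 3 - 652*T/27)
(10 + z(v, 5))² = (10 + (3 - 652/27*(-5)))² = (10 + (3 + 3260/27))² = (10 + 3341/27)² = (3611/27)² = 13039321/729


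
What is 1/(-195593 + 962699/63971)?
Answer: -63971/12511317104 ≈ -5.1130e-6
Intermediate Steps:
1/(-195593 + 962699/63971) = 1/(-12511317104/63971) = -63971/12511317104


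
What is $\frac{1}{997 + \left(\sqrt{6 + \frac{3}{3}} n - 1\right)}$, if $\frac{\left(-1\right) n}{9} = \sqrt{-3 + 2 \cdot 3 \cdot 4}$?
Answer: $\frac{332}{326703} + \frac{7 \sqrt{3}}{108901} \approx 0.0011275$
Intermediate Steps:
$n = - 9 \sqrt{21}$ ($n = - 9 \sqrt{-3 + 2 \cdot 3 \cdot 4} = - 9 \sqrt{-3 + 6 \cdot 4} = - 9 \sqrt{-3 + 24} = - 9 \sqrt{21} \approx -41.243$)
$\frac{1}{997 + \left(\sqrt{6 + \frac{3}{3}} n - 1\right)} = \frac{1}{997 + \left(\sqrt{6 + \frac{3}{3}} \left(- 9 \sqrt{21}\right) - 1\right)} = \frac{1}{997 + \left(\sqrt{6 + 3 \cdot \frac{1}{3}} \left(- 9 \sqrt{21}\right) - 1\right)} = \frac{1}{997 + \left(\sqrt{6 + 1} \left(- 9 \sqrt{21}\right) - 1\right)} = \frac{1}{997 + \left(\sqrt{7} \left(- 9 \sqrt{21}\right) - 1\right)} = \frac{1}{997 - \left(1 + 63 \sqrt{3}\right)} = \frac{1}{996 - 63 \sqrt{3}}$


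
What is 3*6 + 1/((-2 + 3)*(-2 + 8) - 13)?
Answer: 125/7 ≈ 17.857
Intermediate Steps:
3*6 + 1/((-2 + 3)*(-2 + 8) - 13) = 18 + 1/(1*6 - 13) = 18 + 1/(6 - 13) = 18 + 1/(-7) = 18 - 1/7 = 125/7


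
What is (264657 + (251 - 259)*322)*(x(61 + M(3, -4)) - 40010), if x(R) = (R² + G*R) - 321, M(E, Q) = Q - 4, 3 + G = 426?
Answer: -3958209343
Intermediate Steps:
G = 423 (G = -3 + 426 = 423)
M(E, Q) = -4 + Q
x(R) = -321 + R² + 423*R (x(R) = (R² + 423*R) - 321 = -321 + R² + 423*R)
(264657 + (251 - 259)*322)*(x(61 + M(3, -4)) - 40010) = (264657 + (251 - 259)*322)*((-321 + (61 + (-4 - 4))² + 423*(61 + (-4 - 4))) - 40010) = (264657 - 8*322)*((-321 + (61 - 8)² + 423*(61 - 8)) - 40010) = (264657 - 2576)*((-321 + 53² + 423*53) - 40010) = 262081*((-321 + 2809 + 22419) - 40010) = 262081*(24907 - 40010) = 262081*(-15103) = -3958209343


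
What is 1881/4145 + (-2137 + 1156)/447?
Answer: -1075146/617605 ≈ -1.7408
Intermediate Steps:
1881/4145 + (-2137 + 1156)/447 = 1881*(1/4145) - 981*1/447 = 1881/4145 - 327/149 = -1075146/617605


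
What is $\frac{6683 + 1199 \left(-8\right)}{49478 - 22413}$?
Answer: $- \frac{2909}{27065} \approx -0.10748$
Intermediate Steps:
$\frac{6683 + 1199 \left(-8\right)}{49478 - 22413} = \frac{6683 - 9592}{27065} = \left(-2909\right) \frac{1}{27065} = - \frac{2909}{27065}$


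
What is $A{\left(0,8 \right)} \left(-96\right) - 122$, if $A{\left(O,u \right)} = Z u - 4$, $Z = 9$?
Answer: $-6650$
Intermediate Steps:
$A{\left(O,u \right)} = -4 + 9 u$ ($A{\left(O,u \right)} = 9 u - 4 = -4 + 9 u$)
$A{\left(0,8 \right)} \left(-96\right) - 122 = \left(-4 + 9 \cdot 8\right) \left(-96\right) - 122 = \left(-4 + 72\right) \left(-96\right) - 122 = 68 \left(-96\right) - 122 = -6528 - 122 = -6650$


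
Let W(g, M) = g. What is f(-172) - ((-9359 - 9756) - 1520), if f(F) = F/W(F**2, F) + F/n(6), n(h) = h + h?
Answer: 10640261/516 ≈ 20621.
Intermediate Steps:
n(h) = 2*h
f(F) = 1/F + F/12 (f(F) = F/(F**2) + F/((2*6)) = F/F**2 + F/12 = 1/F + F*(1/12) = 1/F + F/12)
f(-172) - ((-9359 - 9756) - 1520) = (1/(-172) + (1/12)*(-172)) - ((-9359 - 9756) - 1520) = (-1/172 - 43/3) - (-19115 - 1520) = -7399/516 - 1*(-20635) = -7399/516 + 20635 = 10640261/516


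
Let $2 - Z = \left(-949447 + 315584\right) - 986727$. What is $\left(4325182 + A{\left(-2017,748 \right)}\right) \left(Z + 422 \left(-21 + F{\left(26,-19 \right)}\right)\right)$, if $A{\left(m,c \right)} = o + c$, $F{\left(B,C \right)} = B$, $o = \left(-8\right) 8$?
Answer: $7019591409932$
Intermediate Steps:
$o = -64$
$A{\left(m,c \right)} = -64 + c$
$Z = 1620592$ ($Z = 2 - \left(\left(-949447 + 315584\right) - 986727\right) = 2 - \left(-633863 - 986727\right) = 2 - -1620590 = 2 + 1620590 = 1620592$)
$\left(4325182 + A{\left(-2017,748 \right)}\right) \left(Z + 422 \left(-21 + F{\left(26,-19 \right)}\right)\right) = \left(4325182 + \left(-64 + 748\right)\right) \left(1620592 + 422 \left(-21 + 26\right)\right) = \left(4325182 + 684\right) \left(1620592 + 422 \cdot 5\right) = 4325866 \left(1620592 + 2110\right) = 4325866 \cdot 1622702 = 7019591409932$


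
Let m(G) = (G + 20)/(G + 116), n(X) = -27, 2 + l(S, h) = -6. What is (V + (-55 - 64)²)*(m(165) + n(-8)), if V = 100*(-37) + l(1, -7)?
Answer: -77373106/281 ≈ -2.7535e+5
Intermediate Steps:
l(S, h) = -8 (l(S, h) = -2 - 6 = -8)
m(G) = (20 + G)/(116 + G)
V = -3708 (V = 100*(-37) - 8 = -3700 - 8 = -3708)
(V + (-55 - 64)²)*(m(165) + n(-8)) = (-3708 + (-55 - 64)²)*((20 + 165)/(116 + 165) - 27) = (-3708 + (-119)²)*(185/281 - 27) = (-3708 + 14161)*((1/281)*185 - 27) = 10453*(185/281 - 27) = 10453*(-7402/281) = -77373106/281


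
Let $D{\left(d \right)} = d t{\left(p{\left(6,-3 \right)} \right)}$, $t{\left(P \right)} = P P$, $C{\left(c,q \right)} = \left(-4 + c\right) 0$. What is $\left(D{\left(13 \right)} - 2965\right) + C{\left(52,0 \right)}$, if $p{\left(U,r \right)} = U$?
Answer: $-2497$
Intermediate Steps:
$C{\left(c,q \right)} = 0$
$t{\left(P \right)} = P^{2}$
$D{\left(d \right)} = 36 d$ ($D{\left(d \right)} = d 6^{2} = d 36 = 36 d$)
$\left(D{\left(13 \right)} - 2965\right) + C{\left(52,0 \right)} = \left(36 \cdot 13 - 2965\right) + 0 = \left(468 - 2965\right) + 0 = -2497 + 0 = -2497$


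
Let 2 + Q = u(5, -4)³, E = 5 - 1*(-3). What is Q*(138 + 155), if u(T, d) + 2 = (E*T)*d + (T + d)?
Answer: -1222771919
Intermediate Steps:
E = 8 (E = 5 + 3 = 8)
u(T, d) = -2 + T + d + 8*T*d (u(T, d) = -2 + ((8*T)*d + (T + d)) = -2 + (8*T*d + (T + d)) = -2 + (T + d + 8*T*d) = -2 + T + d + 8*T*d)
Q = -4173283 (Q = -2 + (-2 + 5 - 4 + 8*5*(-4))³ = -2 + (-2 + 5 - 4 - 160)³ = -2 + (-161)³ = -2 - 4173281 = -4173283)
Q*(138 + 155) = -4173283*(138 + 155) = -4173283*293 = -1222771919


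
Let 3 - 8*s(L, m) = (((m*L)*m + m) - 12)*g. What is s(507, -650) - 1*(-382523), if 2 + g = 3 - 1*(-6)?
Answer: -1496387679/8 ≈ -1.8705e+8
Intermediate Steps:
g = 7 (g = -2 + (3 - 1*(-6)) = -2 + (3 + 6) = -2 + 9 = 7)
s(L, m) = 87/8 - 7*m/8 - 7*L*m²/8 (s(L, m) = 3/8 - (((m*L)*m + m) - 12)*7/8 = 3/8 - (((L*m)*m + m) - 12)*7/8 = 3/8 - ((L*m² + m) - 12)*7/8 = 3/8 - ((m + L*m²) - 12)*7/8 = 3/8 - (-12 + m + L*m²)*7/8 = 3/8 - (-84 + 7*m + 7*L*m²)/8 = 3/8 + (21/2 - 7*m/8 - 7*L*m²/8) = 87/8 - 7*m/8 - 7*L*m²/8)
s(507, -650) - 1*(-382523) = (87/8 - 7/8*(-650) - 7/8*507*(-650)²) - 1*(-382523) = (87/8 + 2275/4 - 7/8*507*422500) + 382523 = (87/8 + 2275/4 - 374863125/2) + 382523 = -1499447863/8 + 382523 = -1496387679/8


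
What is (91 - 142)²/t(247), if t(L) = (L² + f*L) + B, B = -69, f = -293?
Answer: -2601/11431 ≈ -0.22754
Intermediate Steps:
t(L) = -69 + L² - 293*L (t(L) = (L² - 293*L) - 69 = -69 + L² - 293*L)
(91 - 142)²/t(247) = (91 - 142)²/(-69 + 247² - 293*247) = (-51)²/(-69 + 61009 - 72371) = 2601/(-11431) = 2601*(-1/11431) = -2601/11431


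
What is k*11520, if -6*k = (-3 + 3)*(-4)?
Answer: 0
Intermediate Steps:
k = 0 (k = -(-3 + 3)*(-4)/6 = -0*(-4) = -⅙*0 = 0)
k*11520 = 0*11520 = 0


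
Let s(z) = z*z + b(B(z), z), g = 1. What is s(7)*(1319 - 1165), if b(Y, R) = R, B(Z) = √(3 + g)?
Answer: 8624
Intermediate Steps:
B(Z) = 2 (B(Z) = √(3 + 1) = √4 = 2)
s(z) = z + z² (s(z) = z*z + z = z² + z = z + z²)
s(7)*(1319 - 1165) = (7*(1 + 7))*(1319 - 1165) = (7*8)*154 = 56*154 = 8624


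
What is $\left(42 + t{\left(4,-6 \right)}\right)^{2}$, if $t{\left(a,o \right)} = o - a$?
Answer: $1024$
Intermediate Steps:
$\left(42 + t{\left(4,-6 \right)}\right)^{2} = \left(42 - 10\right)^{2} = 32^{2} = 1024$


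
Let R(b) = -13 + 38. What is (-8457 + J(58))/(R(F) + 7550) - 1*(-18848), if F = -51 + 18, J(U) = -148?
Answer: 28552999/1515 ≈ 18847.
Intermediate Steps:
F = -33
R(b) = 25
(-8457 + J(58))/(R(F) + 7550) - 1*(-18848) = (-8457 - 148)/(25 + 7550) - 1*(-18848) = -8605/7575 + 18848 = -8605*1/7575 + 18848 = -1721/1515 + 18848 = 28552999/1515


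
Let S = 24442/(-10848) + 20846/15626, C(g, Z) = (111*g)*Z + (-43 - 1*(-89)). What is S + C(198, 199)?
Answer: 185346003939295/42377712 ≈ 4.3737e+6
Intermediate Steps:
C(g, Z) = 46 + 111*Z*g (C(g, Z) = 111*Z*g + (-43 + 89) = 111*Z*g + 46 = 46 + 111*Z*g)
S = -38948321/42377712 (S = 24442*(-1/10848) + 20846*(1/15626) = -12221/5424 + 10423/7813 = -38948321/42377712 ≈ -0.91908)
S + C(198, 199) = -38948321/42377712 + (46 + 111*199*198) = -38948321/42377712 + (46 + 4373622) = -38948321/42377712 + 4373668 = 185346003939295/42377712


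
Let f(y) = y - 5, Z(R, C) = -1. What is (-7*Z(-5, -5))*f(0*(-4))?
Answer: -35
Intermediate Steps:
f(y) = -5 + y
(-7*Z(-5, -5))*f(0*(-4)) = (-7*(-1))*(-5 + 0*(-4)) = 7*(-5 + 0) = 7*(-5) = -35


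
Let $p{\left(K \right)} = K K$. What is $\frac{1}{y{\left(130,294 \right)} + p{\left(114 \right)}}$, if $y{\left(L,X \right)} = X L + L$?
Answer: $\frac{1}{51346} \approx 1.9476 \cdot 10^{-5}$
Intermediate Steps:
$p{\left(K \right)} = K^{2}$
$y{\left(L,X \right)} = L + L X$ ($y{\left(L,X \right)} = L X + L = L + L X$)
$\frac{1}{y{\left(130,294 \right)} + p{\left(114 \right)}} = \frac{1}{130 \left(1 + 294\right) + 114^{2}} = \frac{1}{130 \cdot 295 + 12996} = \frac{1}{38350 + 12996} = \frac{1}{51346}$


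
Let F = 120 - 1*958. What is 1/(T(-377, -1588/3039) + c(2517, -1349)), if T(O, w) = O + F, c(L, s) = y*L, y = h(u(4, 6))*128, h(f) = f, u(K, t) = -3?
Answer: -1/967743 ≈ -1.0333e-6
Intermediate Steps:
F = -838 (F = 120 - 958 = -838)
y = -384 (y = -3*128 = -384)
c(L, s) = -384*L
T(O, w) = -838 + O (T(O, w) = O - 838 = -838 + O)
1/(T(-377, -1588/3039) + c(2517, -1349)) = 1/((-838 - 377) - 384*2517) = 1/(-1215 - 966528) = 1/(-967743) = -1/967743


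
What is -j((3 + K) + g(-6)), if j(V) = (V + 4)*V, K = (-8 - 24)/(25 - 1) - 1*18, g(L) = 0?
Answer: -1813/9 ≈ -201.44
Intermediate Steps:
K = -58/3 (K = -32/24 - 18 = -32*1/24 - 18 = -4/3 - 18 = -58/3 ≈ -19.333)
j(V) = V*(4 + V) (j(V) = (4 + V)*V = V*(4 + V))
-j((3 + K) + g(-6)) = -((3 - 58/3) + 0)*(4 + ((3 - 58/3) + 0)) = -(-49/3 + 0)*(4 + (-49/3 + 0)) = -(-49)*(4 - 49/3)/3 = -(-49)*(-37)/(3*3) = -1*1813/9 = -1813/9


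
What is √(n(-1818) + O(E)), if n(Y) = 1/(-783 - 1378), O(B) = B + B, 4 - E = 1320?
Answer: I*√12291234233/2161 ≈ 51.303*I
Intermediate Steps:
E = -1316 (E = 4 - 1*1320 = 4 - 1320 = -1316)
O(B) = 2*B
n(Y) = -1/2161 (n(Y) = 1/(-2161) = -1/2161)
√(n(-1818) + O(E)) = √(-1/2161 + 2*(-1316)) = √(-1/2161 - 2632) = √(-5687753/2161) = I*√12291234233/2161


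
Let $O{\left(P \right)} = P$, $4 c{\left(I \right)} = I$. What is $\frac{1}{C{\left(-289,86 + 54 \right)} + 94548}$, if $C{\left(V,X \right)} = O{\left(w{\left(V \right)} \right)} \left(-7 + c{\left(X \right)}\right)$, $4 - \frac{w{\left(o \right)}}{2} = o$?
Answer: $\frac{1}{110956} \approx 9.0126 \cdot 10^{-6}$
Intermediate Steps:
$w{\left(o \right)} = 8 - 2 o$
$c{\left(I \right)} = \frac{I}{4}$
$C{\left(V,X \right)} = \left(-7 + \frac{X}{4}\right) \left(8 - 2 V\right)$ ($C{\left(V,X \right)} = \left(8 - 2 V\right) \left(-7 + \frac{X}{4}\right) = \left(-7 + \frac{X}{4}\right) \left(8 - 2 V\right)$)
$\frac{1}{C{\left(-289,86 + 54 \right)} + 94548} = \frac{1}{- \frac{\left(-28 + \left(86 + 54\right)\right) \left(-4 - 289\right)}{2} + 94548} = \frac{1}{\left(- \frac{1}{2}\right) \left(-28 + 140\right) \left(-293\right) + 94548} = \frac{1}{\left(- \frac{1}{2}\right) 112 \left(-293\right) + 94548} = \frac{1}{16408 + 94548} = \frac{1}{110956}$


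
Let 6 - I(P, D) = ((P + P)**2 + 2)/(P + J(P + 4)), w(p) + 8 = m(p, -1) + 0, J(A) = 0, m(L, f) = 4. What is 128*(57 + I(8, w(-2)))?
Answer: 3936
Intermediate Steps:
w(p) = -4 (w(p) = -8 + (4 + 0) = -8 + 4 = -4)
I(P, D) = 6 - (2 + 4*P**2)/P (I(P, D) = 6 - ((P + P)**2 + 2)/(P + 0) = 6 - ((2*P)**2 + 2)/P = 6 - (4*P**2 + 2)/P = 6 - (2 + 4*P**2)/P)
128*(57 + I(8, w(-2))) = 128*(57 + (6 - 4*8 - 2/8)) = 128*(57 + (6 - 32 - 2*1/8)) = 128*(57 + (6 - 32 - 1/4)) = 128*(57 - 105/4) = 128*(123/4) = 3936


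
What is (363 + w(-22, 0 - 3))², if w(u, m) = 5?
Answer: 135424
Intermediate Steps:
(363 + w(-22, 0 - 3))² = (363 + 5)² = 368² = 135424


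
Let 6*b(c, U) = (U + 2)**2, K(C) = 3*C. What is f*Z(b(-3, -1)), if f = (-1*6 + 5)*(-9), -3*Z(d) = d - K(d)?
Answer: 1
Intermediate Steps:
b(c, U) = (2 + U)**2/6 (b(c, U) = (U + 2)**2/6 = (2 + U)**2/6)
Z(d) = 2*d/3 (Z(d) = -(d - 3*d)/3 = -(-2)*d/3 = 2*d/3)
f = 9 (f = (-6 + 5)*(-9) = -1*(-9) = 9)
f*Z(b(-3, -1)) = 9*(2*((2 - 1)**2/6)/3) = 9*(2*((1/6)*1**2)/3) = 9*(2*((1/6)*1)/3) = 9*((2/3)*(1/6)) = 9*(1/9) = 1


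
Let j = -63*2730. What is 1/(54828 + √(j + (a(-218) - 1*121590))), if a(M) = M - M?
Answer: 1523/83511199 - I*√8155/501067194 ≈ 1.8237e-5 - 1.8023e-7*I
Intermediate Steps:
a(M) = 0
j = -171990 (j = -1*171990 = -171990)
1/(54828 + √(j + (a(-218) - 1*121590))) = 1/(54828 + √(-171990 + (0 - 1*121590))) = 1/(54828 + √(-171990 + (0 - 121590))) = 1/(54828 + √(-171990 - 121590)) = 1/(54828 + √(-293580)) = 1/(54828 + 6*I*√8155)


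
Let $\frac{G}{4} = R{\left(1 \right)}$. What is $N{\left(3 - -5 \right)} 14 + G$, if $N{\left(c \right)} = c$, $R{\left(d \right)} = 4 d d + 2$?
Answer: $136$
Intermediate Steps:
$R{\left(d \right)} = 2 + 4 d^{2}$ ($R{\left(d \right)} = 4 d^{2} + 2 = 2 + 4 d^{2}$)
$G = 24$ ($G = 4 \left(2 + 4 \cdot 1^{2}\right) = 4 \left(2 + 4 \cdot 1\right) = 4 \left(2 + 4\right) = 4 \cdot 6 = 24$)
$N{\left(3 - -5 \right)} 14 + G = \left(3 - -5\right) 14 + 24 = \left(3 + 5\right) 14 + 24 = 8 \cdot 14 + 24 = 112 + 24 = 136$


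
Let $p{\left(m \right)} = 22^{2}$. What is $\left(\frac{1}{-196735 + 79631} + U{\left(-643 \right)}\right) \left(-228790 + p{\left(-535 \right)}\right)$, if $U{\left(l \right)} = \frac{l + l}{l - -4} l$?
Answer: $\frac{283430378418737}{959352} \approx 2.9544 \cdot 10^{8}$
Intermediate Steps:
$U{\left(l \right)} = \frac{2 l^{2}}{4 + l}$ ($U{\left(l \right)} = \frac{2 l}{l + \left(-7 + 11\right)} l = \frac{2 l}{l + 4} l = \frac{2 l}{4 + l} l = \frac{2 l^{2}}{4 + l}$)
$p{\left(m \right)} = 484$
$\left(\frac{1}{-196735 + 79631} + U{\left(-643 \right)}\right) \left(-228790 + p{\left(-535 \right)}\right) = \left(\frac{1}{-196735 + 79631} + \frac{2 \left(-643\right)^{2}}{4 - 643}\right) \left(-228790 + 484\right) = \left(\frac{1}{-117104} + 2 \cdot 413449 \frac{1}{-639}\right) \left(-228306\right) = \left(- \frac{1}{117104} + 2 \cdot 413449 \left(- \frac{1}{639}\right)\right) \left(-228306\right) = \left(- \frac{1}{117104} - \frac{826898}{639}\right) \left(-228306\right) = \left(- \frac{96833064031}{74829456}\right) \left(-228306\right) = \frac{283430378418737}{959352}$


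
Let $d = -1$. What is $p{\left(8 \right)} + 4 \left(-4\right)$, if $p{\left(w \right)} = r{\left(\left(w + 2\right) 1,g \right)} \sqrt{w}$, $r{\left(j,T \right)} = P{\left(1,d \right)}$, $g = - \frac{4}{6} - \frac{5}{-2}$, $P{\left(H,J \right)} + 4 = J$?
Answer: $-16 - 10 \sqrt{2} \approx -30.142$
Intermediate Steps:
$P{\left(H,J \right)} = -4 + J$
$g = \frac{11}{6}$ ($g = \left(-4\right) \frac{1}{6} - - \frac{5}{2} = - \frac{2}{3} + \frac{5}{2} = \frac{11}{6} \approx 1.8333$)
$r{\left(j,T \right)} = -5$ ($r{\left(j,T \right)} = -4 - 1 = -5$)
$p{\left(w \right)} = - 5 \sqrt{w}$
$p{\left(8 \right)} + 4 \left(-4\right) = - 5 \sqrt{8} + 4 \left(-4\right) = - 5 \cdot 2 \sqrt{2} - 16 = - 10 \sqrt{2} - 16 = -16 - 10 \sqrt{2}$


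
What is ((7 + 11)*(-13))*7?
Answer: -1638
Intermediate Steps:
((7 + 11)*(-13))*7 = (18*(-13))*7 = -234*7 = -1638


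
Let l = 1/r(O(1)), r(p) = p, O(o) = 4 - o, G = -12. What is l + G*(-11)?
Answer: 397/3 ≈ 132.33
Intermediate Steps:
l = ⅓ (l = 1/(4 - 1*1) = 1/(4 - 1) = 1/3 = ⅓ ≈ 0.33333)
l + G*(-11) = ⅓ - 12*(-11) = ⅓ + 132 = 397/3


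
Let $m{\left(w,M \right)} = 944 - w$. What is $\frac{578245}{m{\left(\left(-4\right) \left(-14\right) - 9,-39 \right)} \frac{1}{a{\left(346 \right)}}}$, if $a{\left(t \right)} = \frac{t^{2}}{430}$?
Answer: $\frac{6922517842}{38571} \approx 1.7947 \cdot 10^{5}$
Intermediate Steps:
$a{\left(t \right)} = \frac{t^{2}}{430}$
$\frac{578245}{m{\left(\left(-4\right) \left(-14\right) - 9,-39 \right)} \frac{1}{a{\left(346 \right)}}} = \frac{578245}{\left(944 - \left(\left(-4\right) \left(-14\right) - 9\right)\right) \frac{1}{\frac{1}{430} \cdot 346^{2}}} = \frac{578245}{\left(944 - \left(56 - 9\right)\right) \frac{1}{\frac{1}{430} \cdot 119716}} = \frac{578245}{\left(944 - 47\right) \frac{1}{\frac{59858}{215}}} = \frac{578245}{\left(944 - 47\right) \frac{215}{59858}} = \frac{578245}{897 \cdot \frac{215}{59858}} = \frac{578245}{\frac{192855}{59858}} = 578245 \cdot \frac{59858}{192855} = \frac{6922517842}{38571}$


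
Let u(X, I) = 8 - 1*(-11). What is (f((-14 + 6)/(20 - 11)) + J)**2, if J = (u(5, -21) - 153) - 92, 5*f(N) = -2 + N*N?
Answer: 8395690384/164025 ≈ 51185.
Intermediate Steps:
u(X, I) = 19 (u(X, I) = 8 + 11 = 19)
f(N) = -2/5 + N**2/5 (f(N) = (-2 + N*N)/5 = (-2 + N**2)/5 = -2/5 + N**2/5)
J = -226 (J = (19 - 153) - 92 = -134 - 92 = -226)
(f((-14 + 6)/(20 - 11)) + J)**2 = ((-2/5 + ((-14 + 6)/(20 - 11))**2/5) - 226)**2 = ((-2/5 + (-8/9)**2/5) - 226)**2 = ((-2/5 + (1/5)*(64/81)) - 226)**2 = ((-2/5 + 64/405) - 226)**2 = (-98/405 - 226)**2 = (-91628/405)**2 = 8395690384/164025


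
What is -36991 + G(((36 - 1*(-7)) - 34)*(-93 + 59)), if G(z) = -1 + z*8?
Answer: -39440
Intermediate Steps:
G(z) = -1 + 8*z
-36991 + G(((36 - 1*(-7)) - 34)*(-93 + 59)) = -36991 + (-1 + 8*(((36 - 1*(-7)) - 34)*(-93 + 59))) = -36991 + (-1 + 8*(((36 + 7) - 34)*(-34))) = -36991 + (-1 + 8*((43 - 34)*(-34))) = -36991 + (-1 + 8*(9*(-34))) = -36991 + (-1 + 8*(-306)) = -36991 + (-1 - 2448) = -36991 - 2449 = -39440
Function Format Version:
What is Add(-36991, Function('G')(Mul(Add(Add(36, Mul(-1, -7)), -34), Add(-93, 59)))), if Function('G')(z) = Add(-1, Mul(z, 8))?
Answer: -39440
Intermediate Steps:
Function('G')(z) = Add(-1, Mul(8, z))
Add(-36991, Function('G')(Mul(Add(Add(36, Mul(-1, -7)), -34), Add(-93, 59)))) = Add(-36991, Add(-1, Mul(8, Mul(Add(Add(36, Mul(-1, -7)), -34), Add(-93, 59))))) = Add(-36991, Add(-1, Mul(8, Mul(Add(Add(36, 7), -34), -34)))) = Add(-36991, Add(-1, Mul(8, Mul(Add(43, -34), -34)))) = Add(-36991, Add(-1, Mul(8, Mul(9, -34)))) = Add(-36991, Add(-1, Mul(8, -306))) = Add(-36991, Add(-1, -2448)) = Add(-36991, -2449) = -39440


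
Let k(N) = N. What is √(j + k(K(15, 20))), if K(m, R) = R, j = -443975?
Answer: I*√443955 ≈ 666.3*I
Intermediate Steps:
√(j + k(K(15, 20))) = √(-443975 + 20) = √(-443955) = I*√443955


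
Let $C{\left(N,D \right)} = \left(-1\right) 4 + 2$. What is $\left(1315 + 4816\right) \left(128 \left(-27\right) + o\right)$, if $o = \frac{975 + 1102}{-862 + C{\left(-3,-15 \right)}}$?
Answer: $- \frac{18319801991}{864} \approx -2.1203 \cdot 10^{7}$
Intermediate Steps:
$C{\left(N,D \right)} = -2$ ($C{\left(N,D \right)} = -4 + 2 = -2$)
$o = - \frac{2077}{864}$ ($o = \frac{975 + 1102}{-862 - 2} = \frac{2077}{-864} = 2077 \left(- \frac{1}{864}\right) = - \frac{2077}{864} \approx -2.4039$)
$\left(1315 + 4816\right) \left(128 \left(-27\right) + o\right) = \left(1315 + 4816\right) \left(128 \left(-27\right) - \frac{2077}{864}\right) = 6131 \left(-3456 - \frac{2077}{864}\right) = 6131 \left(- \frac{2988061}{864}\right) = - \frac{18319801991}{864}$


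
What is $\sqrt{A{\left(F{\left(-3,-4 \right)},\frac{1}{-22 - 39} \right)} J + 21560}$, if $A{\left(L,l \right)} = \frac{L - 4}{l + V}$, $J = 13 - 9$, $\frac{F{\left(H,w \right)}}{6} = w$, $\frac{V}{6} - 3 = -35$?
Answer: $\frac{2 \sqrt{739497654714}}{11713} \approx 146.84$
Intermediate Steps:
$V = -192$ ($V = 18 + 6 \left(-35\right) = 18 - 210 = -192$)
$F{\left(H,w \right)} = 6 w$
$J = 4$ ($J = 13 - 9 = 4$)
$A{\left(L,l \right)} = \frac{-4 + L}{-192 + l}$ ($A{\left(L,l \right)} = \frac{L - 4}{l - 192} = \frac{-4 + L}{-192 + l}$)
$\sqrt{A{\left(F{\left(-3,-4 \right)},\frac{1}{-22 - 39} \right)} J + 21560} = \sqrt{\frac{-4 + 6 \left(-4\right)}{-192 + \frac{1}{-22 - 39}} \cdot 4 + 21560} = \sqrt{\frac{-4 - 24}{-192 + \frac{1}{-61}} \cdot 4 + 21560} = \sqrt{\frac{1}{-192 - \frac{1}{61}} \left(-28\right) 4 + 21560} = \sqrt{\frac{1}{- \frac{11713}{61}} \left(-28\right) 4 + 21560} = \sqrt{\left(- \frac{61}{11713}\right) \left(-28\right) 4 + 21560} = \sqrt{\frac{1708}{11713} \cdot 4 + 21560} = \sqrt{\frac{6832}{11713} + 21560} = \sqrt{\frac{252539112}{11713}} = \frac{2 \sqrt{739497654714}}{11713}$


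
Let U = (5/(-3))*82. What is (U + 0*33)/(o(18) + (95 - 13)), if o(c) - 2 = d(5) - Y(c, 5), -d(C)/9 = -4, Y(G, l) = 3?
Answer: -410/351 ≈ -1.1681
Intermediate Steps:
d(C) = 36 (d(C) = -9*(-4) = 36)
U = -410/3 (U = (5*(-⅓))*82 = -5/3*82 = -410/3 ≈ -136.67)
o(c) = 35 (o(c) = 2 + (36 - 1*3) = 2 + (36 - 3) = 2 + 33 = 35)
(U + 0*33)/(o(18) + (95 - 13)) = (-410/3 + 0*33)/(35 + (95 - 13)) = (-410/3 + 0)/(35 + 82) = -410/3/117 = -410/3*1/117 = -410/351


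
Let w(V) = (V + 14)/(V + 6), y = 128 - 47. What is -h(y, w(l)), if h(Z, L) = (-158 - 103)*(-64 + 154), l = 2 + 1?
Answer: 23490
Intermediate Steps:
y = 81
l = 3
w(V) = (14 + V)/(6 + V)
h(Z, L) = -23490 (h(Z, L) = -261*90 = -23490)
-h(y, w(l)) = -1*(-23490) = 23490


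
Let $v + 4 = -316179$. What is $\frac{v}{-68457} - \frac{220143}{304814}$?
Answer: $\frac{81306675611}{20866651998} \approx 3.8965$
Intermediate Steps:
$v = -316183$ ($v = -4 - 316179 = -316183$)
$\frac{v}{-68457} - \frac{220143}{304814} = - \frac{316183}{-68457} - \frac{220143}{304814} = \left(-316183\right) \left(- \frac{1}{68457}\right) - \frac{220143}{304814} = \frac{316183}{68457} - \frac{220143}{304814} = \frac{81306675611}{20866651998}$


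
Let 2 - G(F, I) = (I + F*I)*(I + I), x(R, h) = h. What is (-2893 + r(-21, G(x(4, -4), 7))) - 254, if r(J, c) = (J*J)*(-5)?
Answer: -5352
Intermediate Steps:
G(F, I) = 2 - 2*I*(I + F*I) (G(F, I) = 2 - (I + F*I)*(I + I) = 2 - (I + F*I)*2*I = 2 - 2*I*(I + F*I))
r(J, c) = -5*J² (r(J, c) = J²*(-5) = -5*J²)
(-2893 + r(-21, G(x(4, -4), 7))) - 254 = (-2893 - 5*(-21)²) - 254 = (-2893 - 5*441) - 254 = (-2893 - 2205) - 254 = -5098 - 254 = -5352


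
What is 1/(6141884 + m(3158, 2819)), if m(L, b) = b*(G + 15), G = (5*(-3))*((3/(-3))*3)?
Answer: 1/6311024 ≈ 1.5845e-7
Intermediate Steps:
G = 45 (G = -15*(-⅓*3)*3 = -(-15)*3 = -15*(-3) = 45)
m(L, b) = 60*b (m(L, b) = b*(45 + 15) = b*60 = 60*b)
1/(6141884 + m(3158, 2819)) = 1/(6141884 + 60*2819) = 1/(6141884 + 169140) = 1/6311024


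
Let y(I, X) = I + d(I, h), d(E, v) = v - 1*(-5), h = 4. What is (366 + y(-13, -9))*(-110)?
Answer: -39820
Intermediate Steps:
d(E, v) = 5 + v (d(E, v) = v + 5 = 5 + v)
y(I, X) = 9 + I (y(I, X) = I + (5 + 4) = I + 9 = 9 + I)
(366 + y(-13, -9))*(-110) = (366 + (9 - 13))*(-110) = (366 - 4)*(-110) = 362*(-110) = -39820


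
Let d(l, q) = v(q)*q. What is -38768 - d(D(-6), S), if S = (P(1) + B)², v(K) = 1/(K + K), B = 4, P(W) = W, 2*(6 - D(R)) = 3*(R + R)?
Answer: -77537/2 ≈ -38769.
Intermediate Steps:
D(R) = 6 - 3*R (D(R) = 6 - 3*(R + R)/2 = 6 - 3*2*R/2 = 6 - 3*R)
v(K) = 1/(2*K)
S = 25 (S = (1 + 4)² = 5² = 25)
d(l, q) = ½ (d(l, q) = (1/(2*q))*q = ½)
-38768 - d(D(-6), S) = -38768 - 1*½ = -38768 - ½ = -77537/2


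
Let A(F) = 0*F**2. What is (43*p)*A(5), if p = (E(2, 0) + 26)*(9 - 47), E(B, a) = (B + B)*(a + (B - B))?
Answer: 0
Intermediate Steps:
E(B, a) = 2*B*a (E(B, a) = (2*B)*(a + 0) = (2*B)*a = 2*B*a)
A(F) = 0
p = -988 (p = (2*2*0 + 26)*(9 - 47) = (0 + 26)*(-38) = 26*(-38) = -988)
(43*p)*A(5) = (43*(-988))*0 = -42484*0 = 0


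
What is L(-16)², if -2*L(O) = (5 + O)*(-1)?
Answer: 121/4 ≈ 30.250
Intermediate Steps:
L(O) = 5/2 + O/2 (L(O) = -(5 + O)*(-1)/2 = -(-5 - O)/2 = 5/2 + O/2)
L(-16)² = (5/2 + (½)*(-16))² = (5/2 - 8)² = (-11/2)² = 121/4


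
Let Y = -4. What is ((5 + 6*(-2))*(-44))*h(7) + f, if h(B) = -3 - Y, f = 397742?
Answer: 398050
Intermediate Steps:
h(B) = 1 (h(B) = -3 - 1*(-4) = -3 + 4 = 1)
((5 + 6*(-2))*(-44))*h(7) + f = ((5 + 6*(-2))*(-44))*1 + 397742 = ((5 - 12)*(-44))*1 + 397742 = -7*(-44)*1 + 397742 = 308*1 + 397742 = 308 + 397742 = 398050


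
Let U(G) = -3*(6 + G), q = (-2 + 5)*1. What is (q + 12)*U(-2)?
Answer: -180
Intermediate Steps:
q = 3 (q = 3*1 = 3)
U(G) = -18 - 3*G
(q + 12)*U(-2) = (3 + 12)*(-18 - 3*(-2)) = 15*(-18 + 6) = 15*(-12) = -180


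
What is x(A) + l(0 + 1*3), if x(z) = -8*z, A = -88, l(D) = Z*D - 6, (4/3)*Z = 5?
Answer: 2837/4 ≈ 709.25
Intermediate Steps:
Z = 15/4 (Z = (3/4)*5 = 15/4 ≈ 3.7500)
l(D) = -6 + 15*D/4 (l(D) = 15*D/4 - 6 = -6 + 15*D/4)
x(A) + l(0 + 1*3) = -8*(-88) + (-6 + 15*(0 + 1*3)/4) = 704 + (-6 + 15*(0 + 3)/4) = 704 + (-6 + (15/4)*3) = 704 + (-6 + 45/4) = 704 + 21/4 = 2837/4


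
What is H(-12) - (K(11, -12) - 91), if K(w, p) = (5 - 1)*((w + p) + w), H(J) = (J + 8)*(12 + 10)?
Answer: -37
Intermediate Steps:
H(J) = 176 + 22*J (H(J) = (8 + J)*22 = 176 + 22*J)
K(w, p) = 4*p + 8*w (K(w, p) = 4*((p + w) + w) = 4*(p + 2*w) = 4*p + 8*w)
H(-12) - (K(11, -12) - 91) = (176 + 22*(-12)) - ((4*(-12) + 8*11) - 91) = (176 - 264) - ((-48 + 88) - 91) = -88 - (40 - 91) = -88 - 1*(-51) = -88 + 51 = -37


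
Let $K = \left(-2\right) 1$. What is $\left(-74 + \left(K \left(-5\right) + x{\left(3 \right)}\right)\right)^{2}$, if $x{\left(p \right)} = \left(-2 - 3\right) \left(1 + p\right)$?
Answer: $7056$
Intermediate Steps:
$K = -2$
$x{\left(p \right)} = -5 - 5 p$ ($x{\left(p \right)} = - 5 \left(1 + p\right) = -5 - 5 p$)
$\left(-74 + \left(K \left(-5\right) + x{\left(3 \right)}\right)\right)^{2} = \left(-74 - 10\right)^{2} = \left(-84\right)^{2} = 7056$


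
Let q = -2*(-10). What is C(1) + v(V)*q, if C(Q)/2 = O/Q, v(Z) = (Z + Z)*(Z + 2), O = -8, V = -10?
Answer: 3184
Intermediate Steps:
q = 20
v(Z) = 2*Z*(2 + Z) (v(Z) = (2*Z)*(2 + Z) = 2*Z*(2 + Z))
C(Q) = -16/Q (C(Q) = 2*(-8/Q) = -16/Q)
C(1) + v(V)*q = -16/1 + (2*(-10)*(2 - 10))*20 = -16*1 + (2*(-10)*(-8))*20 = -16 + 160*20 = -16 + 3200 = 3184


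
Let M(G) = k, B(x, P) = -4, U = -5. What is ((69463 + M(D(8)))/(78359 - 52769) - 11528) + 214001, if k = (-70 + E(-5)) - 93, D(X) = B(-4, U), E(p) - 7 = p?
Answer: 2590676686/12795 ≈ 2.0248e+5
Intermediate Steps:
E(p) = 7 + p
D(X) = -4
k = -161 (k = (-70 + (7 - 5)) - 93 = (-70 + 2) - 93 = -68 - 93 = -161)
M(G) = -161
((69463 + M(D(8)))/(78359 - 52769) - 11528) + 214001 = ((69463 - 161)/(78359 - 52769) - 11528) + 214001 = (69302/25590 - 11528) + 214001 = (69302*(1/25590) - 11528) + 214001 = (34651/12795 - 11528) + 214001 = -147466109/12795 + 214001 = 2590676686/12795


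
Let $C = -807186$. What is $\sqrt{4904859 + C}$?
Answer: $3 \sqrt{455297} \approx 2024.3$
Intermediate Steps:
$\sqrt{4904859 + C} = \sqrt{4904859 - 807186} = \sqrt{4097673} = 3 \sqrt{455297}$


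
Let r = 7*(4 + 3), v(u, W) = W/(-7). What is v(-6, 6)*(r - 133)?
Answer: 72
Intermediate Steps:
v(u, W) = -W/7 (v(u, W) = W*(-⅐) = -W/7)
r = 49 (r = 7*7 = 49)
v(-6, 6)*(r - 133) = (-⅐*6)*(49 - 133) = -6/7*(-84) = 72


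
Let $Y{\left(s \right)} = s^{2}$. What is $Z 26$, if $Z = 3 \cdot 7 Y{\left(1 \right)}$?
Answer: $546$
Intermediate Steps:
$Z = 21$ ($Z = 3 \cdot 7 \cdot 1^{2} = 21 \cdot 1 = 21$)
$Z 26 = 21 \cdot 26 = 546$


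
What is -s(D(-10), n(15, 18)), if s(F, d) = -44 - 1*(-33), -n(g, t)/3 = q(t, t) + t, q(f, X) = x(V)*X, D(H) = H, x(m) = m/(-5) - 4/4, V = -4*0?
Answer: 11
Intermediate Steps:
V = 0
x(m) = -1 - m/5 (x(m) = m*(-1/5) - 4*1/4 = -m/5 - 1 = -1 - m/5)
q(f, X) = -X (q(f, X) = (-1 - 1/5*0)*X = (-1 + 0)*X = -X)
n(g, t) = 0 (n(g, t) = -3*(-t + t) = -3*0 = 0)
s(F, d) = -11 (s(F, d) = -44 + 33 = -11)
-s(D(-10), n(15, 18)) = -1*(-11) = 11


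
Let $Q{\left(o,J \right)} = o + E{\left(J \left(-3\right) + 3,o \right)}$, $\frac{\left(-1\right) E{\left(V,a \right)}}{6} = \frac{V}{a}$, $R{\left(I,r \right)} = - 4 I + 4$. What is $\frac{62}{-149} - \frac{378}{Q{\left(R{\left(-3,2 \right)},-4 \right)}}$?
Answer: $- \frac{455722}{12367} \approx -36.85$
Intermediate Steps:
$R{\left(I,r \right)} = 4 - 4 I$
$E{\left(V,a \right)} = - \frac{6 V}{a}$ ($E{\left(V,a \right)} = - 6 \frac{V}{a} = - \frac{6 V}{a}$)
$Q{\left(o,J \right)} = o - \frac{6 \left(3 - 3 J\right)}{o}$ ($Q{\left(o,J \right)} = o - \frac{6 \left(J \left(-3\right) + 3\right)}{o} = o - \frac{6 \left(- 3 J + 3\right)}{o} = o - \frac{6 \left(3 - 3 J\right)}{o}$)
$\frac{62}{-149} - \frac{378}{Q{\left(R{\left(-3,2 \right)},-4 \right)}} = \frac{62}{-149} - \frac{378}{\frac{1}{4 - -12} \left(-18 + \left(4 - -12\right)^{2} + 18 \left(-4\right)\right)} = 62 \left(- \frac{1}{149}\right) - \frac{378}{\frac{1}{4 + 12} \left(-18 + \left(4 + 12\right)^{2} - 72\right)} = - \frac{62}{149} - \frac{378}{\frac{1}{16} \left(-18 + 16^{2} - 72\right)} = - \frac{62}{149} - \frac{378}{\frac{1}{16} \left(-18 + 256 - 72\right)} = - \frac{62}{149} - \frac{378}{\frac{1}{16} \cdot 166} = - \frac{62}{149} - \frac{378}{\frac{83}{8}} = - \frac{62}{149} - \frac{3024}{83} = - \frac{455722}{12367}$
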